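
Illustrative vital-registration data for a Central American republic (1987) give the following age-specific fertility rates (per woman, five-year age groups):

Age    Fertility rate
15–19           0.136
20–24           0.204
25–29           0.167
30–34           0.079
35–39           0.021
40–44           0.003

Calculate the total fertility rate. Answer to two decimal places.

3.05

Sum of ASFRs = 0.136 + 0.204 + 0.167 + 0.079 + 0.021 + 0.003 = 0.610
TFR = 5 × 0.610 = 3.05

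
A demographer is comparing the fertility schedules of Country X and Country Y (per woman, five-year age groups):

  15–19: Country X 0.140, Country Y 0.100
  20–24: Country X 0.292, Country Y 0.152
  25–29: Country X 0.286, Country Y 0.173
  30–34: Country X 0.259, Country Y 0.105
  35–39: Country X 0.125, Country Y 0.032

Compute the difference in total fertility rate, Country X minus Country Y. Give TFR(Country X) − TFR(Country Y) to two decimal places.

Country X:
  Sum of ASFRs = 0.140 + 0.292 + 0.286 + 0.259 + 0.125 = 1.102
  TFR = 5 × 1.102 = 5.51
Country Y:
  Sum of ASFRs = 0.100 + 0.152 + 0.173 + 0.105 + 0.032 = 0.562
  TFR = 5 × 0.562 = 2.81
Difference = 5.51 − 2.81 = 2.7

2.70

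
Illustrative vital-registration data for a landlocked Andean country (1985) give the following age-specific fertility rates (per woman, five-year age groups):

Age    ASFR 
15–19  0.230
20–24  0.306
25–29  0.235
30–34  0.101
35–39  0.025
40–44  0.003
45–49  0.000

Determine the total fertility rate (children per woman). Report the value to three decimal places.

4.500

Sum of ASFRs = 0.230 + 0.306 + 0.235 + 0.101 + 0.025 + 0.003 + 0.000 = 0.900
TFR = 5 × 0.900 = 4.5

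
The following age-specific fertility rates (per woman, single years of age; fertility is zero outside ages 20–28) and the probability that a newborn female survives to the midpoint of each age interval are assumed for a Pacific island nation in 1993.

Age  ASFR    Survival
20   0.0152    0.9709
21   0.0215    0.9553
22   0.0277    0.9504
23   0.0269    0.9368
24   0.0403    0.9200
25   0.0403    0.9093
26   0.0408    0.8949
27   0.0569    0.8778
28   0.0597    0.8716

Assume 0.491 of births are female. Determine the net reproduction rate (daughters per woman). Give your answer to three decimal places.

0.147

Proportion female at birth = 0.491.
Survival-weighted fertility by age (1·fₓ·Sₓ):
  20: 1 × 0.0152 × 0.9709 = 0.01476
  21: 1 × 0.0215 × 0.9553 = 0.02054
  22: 1 × 0.0277 × 0.9504 = 0.02633
  23: 1 × 0.0269 × 0.9368 = 0.02520
  24: 1 × 0.0403 × 0.9200 = 0.03708
  25: 1 × 0.0403 × 0.9093 = 0.03664
  26: 1 × 0.0408 × 0.8949 = 0.03651
  27: 1 × 0.0569 × 0.8778 = 0.04995
  28: 1 × 0.0597 × 0.8716 = 0.05203
Sum = 0.29904
NRR = 0.491 × 0.29904 = 0.14683
NRR < 1, so the cohort does not fully replace itself.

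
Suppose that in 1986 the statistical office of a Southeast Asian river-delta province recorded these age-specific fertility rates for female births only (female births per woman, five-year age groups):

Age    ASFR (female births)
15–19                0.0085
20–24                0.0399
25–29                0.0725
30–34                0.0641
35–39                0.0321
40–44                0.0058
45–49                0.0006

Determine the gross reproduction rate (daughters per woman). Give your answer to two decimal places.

1.12

Sum of female ASFRs = 0.0085 + 0.0399 + 0.0725 + 0.0641 + 0.0321 + 0.0058 + 0.0006 = 0.2235
GRR = 5 × 0.2235 = 1.1175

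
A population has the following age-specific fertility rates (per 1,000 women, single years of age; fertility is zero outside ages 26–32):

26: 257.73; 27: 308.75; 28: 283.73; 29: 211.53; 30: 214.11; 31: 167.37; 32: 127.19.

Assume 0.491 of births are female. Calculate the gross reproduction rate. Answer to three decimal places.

0.771

Proportion female at birth = 0.491.
Sum of ASFRs = 257.73 + 308.75 + 283.73 + 211.53 + 214.11 + 167.37 + 127.19 = 1570.41
TFR = 1570.41 / 1000 = 1.57041
GRR = 0.491 × 1.57041 = 0.77107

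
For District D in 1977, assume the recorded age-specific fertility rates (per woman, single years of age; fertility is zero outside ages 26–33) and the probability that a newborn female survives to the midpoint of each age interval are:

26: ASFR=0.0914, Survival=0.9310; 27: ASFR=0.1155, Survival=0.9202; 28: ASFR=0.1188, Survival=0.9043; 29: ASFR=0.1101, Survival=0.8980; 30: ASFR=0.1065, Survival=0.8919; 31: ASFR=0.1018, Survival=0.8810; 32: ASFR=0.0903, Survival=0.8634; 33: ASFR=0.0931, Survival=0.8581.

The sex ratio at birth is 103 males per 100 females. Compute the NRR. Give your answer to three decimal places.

Proportion female at birth = 100 / (100 + 103) = 0.49261.
Per-age-group product (1 × ASFR × survival probability):
  26: 1 × 0.0914 × 0.9310 = 0.08509
  27: 1 × 0.1155 × 0.9202 = 0.10628
  28: 1 × 0.1188 × 0.9043 = 0.10743
  29: 1 × 0.1101 × 0.8980 = 0.09887
  30: 1 × 0.1065 × 0.8919 = 0.09499
  31: 1 × 0.1018 × 0.8810 = 0.08969
  32: 1 × 0.0903 × 0.8634 = 0.07797
  33: 1 × 0.0931 × 0.8581 = 0.07989
Sum = 0.74021
NRR = 0.49261 × 0.74021 = 0.36463

0.365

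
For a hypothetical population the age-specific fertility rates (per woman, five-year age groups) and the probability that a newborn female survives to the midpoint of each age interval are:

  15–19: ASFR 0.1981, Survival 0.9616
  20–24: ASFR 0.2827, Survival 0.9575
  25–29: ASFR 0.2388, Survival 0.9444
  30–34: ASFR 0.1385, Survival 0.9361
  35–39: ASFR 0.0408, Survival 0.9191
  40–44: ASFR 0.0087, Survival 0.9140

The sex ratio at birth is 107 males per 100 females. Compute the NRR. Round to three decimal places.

2.082

Proportion female at birth = 100 / (100 + 107) = 0.48309.
Each age group contributes 5 × ASFR × survival:
  15–19: 5 × 0.1981 × 0.9616 = 0.95246
  20–24: 5 × 0.2827 × 0.9575 = 1.35343
  25–29: 5 × 0.2388 × 0.9444 = 1.12761
  30–34: 5 × 0.1385 × 0.9361 = 0.64825
  35–39: 5 × 0.0408 × 0.9191 = 0.18750
  40–44: 5 × 0.0087 × 0.9140 = 0.03976
Sum = 4.30901
NRR = 0.48309 × 4.30901 = 2.08164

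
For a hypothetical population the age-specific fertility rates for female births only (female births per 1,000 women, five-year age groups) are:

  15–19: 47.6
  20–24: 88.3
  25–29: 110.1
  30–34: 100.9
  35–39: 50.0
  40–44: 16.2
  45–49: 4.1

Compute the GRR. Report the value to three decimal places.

2.086

Sum of female ASFRs = 47.6 + 88.3 + 110.1 + 100.9 + 50.0 + 16.2 + 4.1 = 417.2
GRR = 5 × 417.2 / 1000 = 2.086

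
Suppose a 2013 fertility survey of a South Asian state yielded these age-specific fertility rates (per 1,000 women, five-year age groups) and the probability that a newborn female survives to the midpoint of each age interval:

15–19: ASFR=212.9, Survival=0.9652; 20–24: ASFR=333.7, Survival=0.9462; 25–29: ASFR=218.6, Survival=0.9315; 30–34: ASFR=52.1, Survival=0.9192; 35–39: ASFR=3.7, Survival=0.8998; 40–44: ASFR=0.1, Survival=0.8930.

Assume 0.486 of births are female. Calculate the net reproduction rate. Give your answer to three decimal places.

Proportion female at birth = 0.486.
Per-age-group product (5 × ASFR × survival probability):
  15–19: 5 × 212.9/1000 × 0.9652 = 1.02746
  20–24: 5 × 333.7/1000 × 0.9462 = 1.57873
  25–29: 5 × 218.6/1000 × 0.9315 = 1.01813
  30–34: 5 × 52.1/1000 × 0.9192 = 0.23945
  35–39: 5 × 3.7/1000 × 0.8998 = 0.01665
  40–44: 5 × 0.1/1000 × 0.8930 = 0.00045
Sum = 3.88087
NRR = 0.486 × 3.88087 = 1.88610
An NRR exceeding 1 indicates intrinsic growth under these rates.

1.886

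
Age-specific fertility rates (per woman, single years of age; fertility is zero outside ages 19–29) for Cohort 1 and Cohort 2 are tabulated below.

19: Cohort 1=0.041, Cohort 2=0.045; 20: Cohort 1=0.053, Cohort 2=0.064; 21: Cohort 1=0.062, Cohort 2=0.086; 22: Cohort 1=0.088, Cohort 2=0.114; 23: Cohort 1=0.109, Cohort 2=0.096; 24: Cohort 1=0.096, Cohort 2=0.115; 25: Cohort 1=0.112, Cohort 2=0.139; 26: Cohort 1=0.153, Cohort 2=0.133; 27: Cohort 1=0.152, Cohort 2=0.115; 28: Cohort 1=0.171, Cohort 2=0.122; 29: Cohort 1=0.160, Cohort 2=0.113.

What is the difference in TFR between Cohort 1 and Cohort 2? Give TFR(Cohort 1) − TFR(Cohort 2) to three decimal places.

0.055

Cohort 1:
  Sum of ASFRs = 0.041 + 0.053 + 0.062 + 0.088 + 0.109 + 0.096 + 0.112 + 0.153 + 0.152 + 0.171 + 0.160 = 1.197
  TFR = 1.197
Cohort 2:
  Sum of ASFRs = 0.045 + 0.064 + 0.086 + 0.114 + 0.096 + 0.115 + 0.139 + 0.133 + 0.115 + 0.122 + 0.113 = 1.142
  TFR = 1.142
Difference = 1.197 − 1.142 = 0.055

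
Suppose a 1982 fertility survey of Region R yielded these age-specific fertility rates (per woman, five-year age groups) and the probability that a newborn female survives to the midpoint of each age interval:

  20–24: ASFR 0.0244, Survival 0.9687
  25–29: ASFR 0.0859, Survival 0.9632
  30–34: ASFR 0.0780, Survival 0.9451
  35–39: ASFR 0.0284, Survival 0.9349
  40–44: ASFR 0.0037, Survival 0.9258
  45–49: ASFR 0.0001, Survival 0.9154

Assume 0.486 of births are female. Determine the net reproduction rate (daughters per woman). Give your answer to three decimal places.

0.511

Proportion female at birth = 0.486.
Survival-weighted fertility by age (5·fₓ·Sₓ):
  20–24: 5 × 0.0244 × 0.9687 = 0.11818
  25–29: 5 × 0.0859 × 0.9632 = 0.41369
  30–34: 5 × 0.0780 × 0.9451 = 0.36859
  35–39: 5 × 0.0284 × 0.9349 = 0.13276
  40–44: 5 × 0.0037 × 0.9258 = 0.01713
  45–49: 5 × 0.0001 × 0.9154 = 0.00046
Sum = 1.05081
NRR = 0.486 × 1.05081 = 0.51069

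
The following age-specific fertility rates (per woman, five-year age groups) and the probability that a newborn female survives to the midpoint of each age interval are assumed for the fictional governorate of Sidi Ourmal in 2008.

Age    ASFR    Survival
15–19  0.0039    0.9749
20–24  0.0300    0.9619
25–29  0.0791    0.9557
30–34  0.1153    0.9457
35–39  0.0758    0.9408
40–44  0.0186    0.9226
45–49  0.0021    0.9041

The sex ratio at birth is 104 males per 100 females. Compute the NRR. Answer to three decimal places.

Proportion female at birth = 100 / (100 + 104) = 0.49020.
Survival-weighted fertility by age (5·fₓ·Sₓ):
  15–19: 5 × 0.0039 × 0.9749 = 0.01901
  20–24: 5 × 0.0300 × 0.9619 = 0.14429
  25–29: 5 × 0.0791 × 0.9557 = 0.37798
  30–34: 5 × 0.1153 × 0.9457 = 0.54520
  35–39: 5 × 0.0758 × 0.9408 = 0.35656
  40–44: 5 × 0.0186 × 0.9226 = 0.08580
  45–49: 5 × 0.0021 × 0.9041 = 0.00949
Sum = 1.53833
NRR = 0.49020 × 1.53833 = 0.75409

0.754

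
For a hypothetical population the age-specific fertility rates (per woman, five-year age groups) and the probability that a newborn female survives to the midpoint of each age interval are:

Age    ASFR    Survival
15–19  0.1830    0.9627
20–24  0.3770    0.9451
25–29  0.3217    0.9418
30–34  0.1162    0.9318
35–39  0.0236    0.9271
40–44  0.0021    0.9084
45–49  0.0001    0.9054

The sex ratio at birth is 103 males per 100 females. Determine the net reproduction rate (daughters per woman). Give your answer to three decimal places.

2.383

Proportion female at birth = 100 / (100 + 103) = 0.49261.
Per-age-group product (5 × ASFR × survival probability):
  15–19: 5 × 0.1830 × 0.9627 = 0.88087
  20–24: 5 × 0.3770 × 0.9451 = 1.78151
  25–29: 5 × 0.3217 × 0.9418 = 1.51489
  30–34: 5 × 0.1162 × 0.9318 = 0.54138
  35–39: 5 × 0.0236 × 0.9271 = 0.10940
  40–44: 5 × 0.0021 × 0.9084 = 0.00954
  45–49: 5 × 0.0001 × 0.9054 = 0.00045
Sum = 4.83804
NRR = 0.49261 × 4.83804 = 2.38327
NRR > 1, so each generation more than replaces itself.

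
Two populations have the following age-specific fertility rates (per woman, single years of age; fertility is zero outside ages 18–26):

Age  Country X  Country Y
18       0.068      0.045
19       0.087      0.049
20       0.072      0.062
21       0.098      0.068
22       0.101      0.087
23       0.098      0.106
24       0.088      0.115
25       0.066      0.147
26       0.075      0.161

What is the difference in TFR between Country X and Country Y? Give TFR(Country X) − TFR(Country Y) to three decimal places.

Country X:
  Sum of ASFRs = 0.068 + 0.087 + 0.072 + 0.098 + 0.101 + 0.098 + 0.088 + 0.066 + 0.075 = 0.753
  TFR = 0.753
Country Y:
  Sum of ASFRs = 0.045 + 0.049 + 0.062 + 0.068 + 0.087 + 0.106 + 0.115 + 0.147 + 0.161 = 0.840
  TFR = 0.84
Difference = 0.753 − 0.84 = -0.087

-0.087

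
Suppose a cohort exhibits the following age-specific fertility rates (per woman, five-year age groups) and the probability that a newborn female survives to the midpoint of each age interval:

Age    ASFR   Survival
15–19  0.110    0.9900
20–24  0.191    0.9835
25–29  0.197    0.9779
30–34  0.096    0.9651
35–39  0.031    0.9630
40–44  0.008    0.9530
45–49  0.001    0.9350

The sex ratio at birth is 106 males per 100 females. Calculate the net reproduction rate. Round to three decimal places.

Proportion female at birth = 100 / (100 + 106) = 0.48544.
Survival-weighted fertility by age (5·fₓ·Sₓ):
  15–19: 5 × 0.110 × 0.9900 = 0.54450
  20–24: 5 × 0.191 × 0.9835 = 0.93924
  25–29: 5 × 0.197 × 0.9779 = 0.96323
  30–34: 5 × 0.096 × 0.9651 = 0.46325
  35–39: 5 × 0.031 × 0.9630 = 0.14927
  40–44: 5 × 0.008 × 0.9530 = 0.03812
  45–49: 5 × 0.001 × 0.9350 = 0.00468
Sum = 3.10229
NRR = 0.48544 × 3.10229 = 1.50598

1.506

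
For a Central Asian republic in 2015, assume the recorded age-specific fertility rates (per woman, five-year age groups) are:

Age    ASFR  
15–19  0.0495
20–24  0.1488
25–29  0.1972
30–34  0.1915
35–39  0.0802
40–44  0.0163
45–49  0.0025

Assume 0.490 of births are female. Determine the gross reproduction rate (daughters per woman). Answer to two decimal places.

Proportion female at birth = 0.490.
Sum of ASFRs = 0.0495 + 0.1488 + 0.1972 + 0.1915 + 0.0802 + 0.0163 + 0.0025 = 0.6860
TFR = 5 × 0.6860 = 3.43
GRR = 0.490 × 3.43 = 1.68070

1.68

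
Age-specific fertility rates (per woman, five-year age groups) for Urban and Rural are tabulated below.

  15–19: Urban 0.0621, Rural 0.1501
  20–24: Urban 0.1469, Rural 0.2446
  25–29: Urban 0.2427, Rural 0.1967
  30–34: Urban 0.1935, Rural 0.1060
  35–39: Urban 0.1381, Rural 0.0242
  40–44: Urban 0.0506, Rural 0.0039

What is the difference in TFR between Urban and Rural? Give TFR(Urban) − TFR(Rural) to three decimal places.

0.542

Urban:
  Sum of ASFRs = 0.0621 + 0.1469 + 0.2427 + 0.1935 + 0.1381 + 0.0506 = 0.8339
  TFR = 5 × 0.8339 = 4.1695
Rural:
  Sum of ASFRs = 0.1501 + 0.2446 + 0.1967 + 0.1060 + 0.0242 + 0.0039 = 0.7255
  TFR = 5 × 0.7255 = 3.6275
Difference = 4.1695 − 3.6275 = 0.542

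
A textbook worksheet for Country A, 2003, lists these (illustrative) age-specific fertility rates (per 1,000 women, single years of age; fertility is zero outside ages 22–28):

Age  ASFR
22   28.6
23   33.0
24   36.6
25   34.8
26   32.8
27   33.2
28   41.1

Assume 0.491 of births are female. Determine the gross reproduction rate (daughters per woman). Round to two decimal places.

Proportion female at birth = 0.491.
Sum of ASFRs = 28.6 + 33.0 + 36.6 + 34.8 + 32.8 + 33.2 + 41.1 = 240.1
TFR = 240.1 / 1000 = 0.2401
GRR = 0.491 × 0.2401 = 0.11789

0.12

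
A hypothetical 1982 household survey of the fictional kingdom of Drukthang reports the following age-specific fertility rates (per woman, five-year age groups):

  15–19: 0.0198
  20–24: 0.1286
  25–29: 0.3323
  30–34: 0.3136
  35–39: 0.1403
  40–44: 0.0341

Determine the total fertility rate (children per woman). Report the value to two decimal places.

Sum of ASFRs = 0.0198 + 0.1286 + 0.3323 + 0.3136 + 0.1403 + 0.0341 = 0.9687
TFR = 5 × 0.9687 = 4.8435

4.84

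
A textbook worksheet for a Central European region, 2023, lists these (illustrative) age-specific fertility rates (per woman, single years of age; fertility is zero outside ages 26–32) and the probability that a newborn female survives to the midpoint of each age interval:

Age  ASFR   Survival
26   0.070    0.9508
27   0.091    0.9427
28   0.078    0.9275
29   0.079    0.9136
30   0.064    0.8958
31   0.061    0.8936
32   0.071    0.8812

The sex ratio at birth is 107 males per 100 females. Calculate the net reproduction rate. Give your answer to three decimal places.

Proportion female at birth = 100 / (100 + 107) = 0.48309.
Per-age-group product (1 × ASFR × survival probability):
  26: 1 × 0.070 × 0.9508 = 0.06656
  27: 1 × 0.091 × 0.9427 = 0.08579
  28: 1 × 0.078 × 0.9275 = 0.07235
  29: 1 × 0.079 × 0.9136 = 0.07217
  30: 1 × 0.064 × 0.8958 = 0.05733
  31: 1 × 0.061 × 0.8936 = 0.05451
  32: 1 × 0.071 × 0.8812 = 0.06257
Sum = 0.47128
NRR = 0.48309 × 0.47128 = 0.22767

0.228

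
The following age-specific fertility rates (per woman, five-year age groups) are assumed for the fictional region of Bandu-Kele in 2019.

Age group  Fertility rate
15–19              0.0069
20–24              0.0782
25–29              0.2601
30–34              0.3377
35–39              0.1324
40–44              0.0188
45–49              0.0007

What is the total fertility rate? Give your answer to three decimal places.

Sum of ASFRs = 0.0069 + 0.0782 + 0.2601 + 0.3377 + 0.1324 + 0.0188 + 0.0007 = 0.8348
TFR = 5 × 0.8348 = 4.174

4.174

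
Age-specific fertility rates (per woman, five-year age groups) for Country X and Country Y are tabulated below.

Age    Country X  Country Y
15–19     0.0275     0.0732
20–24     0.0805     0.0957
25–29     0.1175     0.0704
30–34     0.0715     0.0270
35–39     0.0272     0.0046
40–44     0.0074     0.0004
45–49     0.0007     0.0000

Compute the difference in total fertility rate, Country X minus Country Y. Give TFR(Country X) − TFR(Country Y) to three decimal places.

0.305

Country X:
  Sum of ASFRs = 0.0275 + 0.0805 + 0.1175 + 0.0715 + 0.0272 + 0.0074 + 0.0007 = 0.3323
  TFR = 5 × 0.3323 = 1.6615
Country Y:
  Sum of ASFRs = 0.0732 + 0.0957 + 0.0704 + 0.0270 + 0.0046 + 0.0004 + 0.0000 = 0.2713
  TFR = 5 × 0.2713 = 1.3565
Difference = 1.6615 − 1.3565 = 0.305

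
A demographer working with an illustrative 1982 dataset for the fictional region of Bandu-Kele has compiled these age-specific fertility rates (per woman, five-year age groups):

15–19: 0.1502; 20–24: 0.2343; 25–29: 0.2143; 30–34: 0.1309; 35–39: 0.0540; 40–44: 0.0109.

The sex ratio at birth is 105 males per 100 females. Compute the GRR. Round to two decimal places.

1.94

Proportion female at birth = 100 / (100 + 105) = 0.48780.
Sum of ASFRs = 0.1502 + 0.2343 + 0.2143 + 0.1309 + 0.0540 + 0.0109 = 0.7946
TFR = 5 × 0.7946 = 3.973
GRR = 0.48780 × 3.973 = 1.93803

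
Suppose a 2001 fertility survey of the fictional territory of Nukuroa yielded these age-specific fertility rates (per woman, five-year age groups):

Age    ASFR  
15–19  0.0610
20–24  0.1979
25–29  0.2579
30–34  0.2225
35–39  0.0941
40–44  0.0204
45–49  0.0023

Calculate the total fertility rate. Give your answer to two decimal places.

4.28

Sum of ASFRs = 0.0610 + 0.1979 + 0.2579 + 0.2225 + 0.0941 + 0.0204 + 0.0023 = 0.8561
TFR = 5 × 0.8561 = 4.2805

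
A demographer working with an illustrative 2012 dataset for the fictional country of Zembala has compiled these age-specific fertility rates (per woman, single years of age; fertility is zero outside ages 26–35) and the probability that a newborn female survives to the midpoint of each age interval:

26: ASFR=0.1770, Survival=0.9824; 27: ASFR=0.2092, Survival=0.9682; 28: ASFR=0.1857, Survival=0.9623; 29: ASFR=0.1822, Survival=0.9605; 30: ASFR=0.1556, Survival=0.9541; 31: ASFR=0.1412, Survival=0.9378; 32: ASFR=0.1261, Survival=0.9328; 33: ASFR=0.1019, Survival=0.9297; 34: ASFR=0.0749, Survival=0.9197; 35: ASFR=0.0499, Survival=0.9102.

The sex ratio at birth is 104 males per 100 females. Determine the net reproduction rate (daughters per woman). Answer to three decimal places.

Proportion female at birth = 100 / (100 + 104) = 0.49020.
Per-age-group product (1 × ASFR × survival probability):
  26: 1 × 0.1770 × 0.9824 = 0.17388
  27: 1 × 0.2092 × 0.9682 = 0.20255
  28: 1 × 0.1857 × 0.9623 = 0.17870
  29: 1 × 0.1822 × 0.9605 = 0.17500
  30: 1 × 0.1556 × 0.9541 = 0.14846
  31: 1 × 0.1412 × 0.9378 = 0.13242
  32: 1 × 0.1261 × 0.9328 = 0.11763
  33: 1 × 0.1019 × 0.9297 = 0.09474
  34: 1 × 0.0749 × 0.9197 = 0.06889
  35: 1 × 0.0499 × 0.9102 = 0.04542
Sum = 1.33769
NRR = 0.49020 × 1.33769 = 0.65574

0.656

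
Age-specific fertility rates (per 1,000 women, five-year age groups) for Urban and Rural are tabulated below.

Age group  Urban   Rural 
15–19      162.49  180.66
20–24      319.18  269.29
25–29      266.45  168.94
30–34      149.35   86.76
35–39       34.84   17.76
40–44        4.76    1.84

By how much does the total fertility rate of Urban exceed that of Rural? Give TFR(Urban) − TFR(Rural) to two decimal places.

1.06

Urban:
  Sum of ASFRs = 162.49 + 319.18 + 266.45 + 149.35 + 34.84 + 4.76 = 937.07
  TFR = 5 × 937.07 / 1000 = 4.68535
Rural:
  Sum of ASFRs = 180.66 + 269.29 + 168.94 + 86.76 + 17.76 + 1.84 = 725.25
  TFR = 5 × 725.25 / 1000 = 3.62625
Difference = 4.68535 − 3.62625 = 1.0591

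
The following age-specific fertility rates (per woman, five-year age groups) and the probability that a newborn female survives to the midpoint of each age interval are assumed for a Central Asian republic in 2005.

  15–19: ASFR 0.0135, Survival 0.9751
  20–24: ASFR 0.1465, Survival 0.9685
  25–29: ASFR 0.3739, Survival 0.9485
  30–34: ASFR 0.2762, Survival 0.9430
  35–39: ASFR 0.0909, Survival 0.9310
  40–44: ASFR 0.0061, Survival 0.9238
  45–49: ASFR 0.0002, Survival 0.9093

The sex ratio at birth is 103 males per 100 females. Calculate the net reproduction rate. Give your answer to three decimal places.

2.120

Proportion female at birth = 100 / (100 + 103) = 0.49261.
Survival-weighted fertility by age (5·fₓ·Sₓ):
  15–19: 5 × 0.0135 × 0.9751 = 0.06582
  20–24: 5 × 0.1465 × 0.9685 = 0.70943
  25–29: 5 × 0.3739 × 0.9485 = 1.77322
  30–34: 5 × 0.2762 × 0.9430 = 1.30228
  35–39: 5 × 0.0909 × 0.9310 = 0.42314
  40–44: 5 × 0.0061 × 0.9238 = 0.02818
  45–49: 5 × 0.0002 × 0.9093 = 0.00091
Sum = 4.30298
NRR = 0.49261 × 4.30298 = 2.11969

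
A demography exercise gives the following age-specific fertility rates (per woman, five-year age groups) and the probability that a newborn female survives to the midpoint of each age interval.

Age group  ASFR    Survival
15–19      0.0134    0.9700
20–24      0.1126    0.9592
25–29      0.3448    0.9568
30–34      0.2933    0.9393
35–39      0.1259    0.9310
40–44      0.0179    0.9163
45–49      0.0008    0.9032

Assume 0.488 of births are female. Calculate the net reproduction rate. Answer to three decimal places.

2.100

Proportion female at birth = 0.488.
Survival-weighted fertility by age (5·fₓ·Sₓ):
  15–19: 5 × 0.0134 × 0.9700 = 0.06499
  20–24: 5 × 0.1126 × 0.9592 = 0.54003
  25–29: 5 × 0.3448 × 0.9568 = 1.64952
  30–34: 5 × 0.2933 × 0.9393 = 1.37748
  35–39: 5 × 0.1259 × 0.9310 = 0.58606
  40–44: 5 × 0.0179 × 0.9163 = 0.08201
  45–49: 5 × 0.0008 × 0.9032 = 0.00361
Sum = 4.30370
NRR = 0.488 × 4.30370 = 2.10021
NRR > 1, so each generation more than replaces itself.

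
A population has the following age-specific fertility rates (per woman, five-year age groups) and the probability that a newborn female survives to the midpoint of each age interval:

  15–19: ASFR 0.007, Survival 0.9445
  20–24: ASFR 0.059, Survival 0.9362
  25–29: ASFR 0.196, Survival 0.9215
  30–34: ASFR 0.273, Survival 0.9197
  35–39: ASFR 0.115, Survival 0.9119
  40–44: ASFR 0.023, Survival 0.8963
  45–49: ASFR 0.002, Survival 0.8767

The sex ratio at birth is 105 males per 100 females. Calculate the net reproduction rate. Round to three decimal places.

Proportion female at birth = 100 / (100 + 105) = 0.48780.
Per-age-group product (5 × ASFR × survival probability):
  15–19: 5 × 0.007 × 0.9445 = 0.03306
  20–24: 5 × 0.059 × 0.9362 = 0.27618
  25–29: 5 × 0.196 × 0.9215 = 0.90307
  30–34: 5 × 0.273 × 0.9197 = 1.25539
  35–39: 5 × 0.115 × 0.9119 = 0.52434
  40–44: 5 × 0.023 × 0.8963 = 0.10307
  45–49: 5 × 0.002 × 0.8767 = 0.00877
Sum = 3.10388
NRR = 0.48780 × 3.10388 = 1.51407
An NRR exceeding 1 indicates intrinsic growth under these rates.

1.514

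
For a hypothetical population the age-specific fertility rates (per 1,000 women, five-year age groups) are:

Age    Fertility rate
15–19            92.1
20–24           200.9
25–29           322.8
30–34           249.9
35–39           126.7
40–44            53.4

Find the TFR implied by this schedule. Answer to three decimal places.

Sum of ASFRs = 92.1 + 200.9 + 322.8 + 249.9 + 126.7 + 53.4 = 1045.8
TFR = 5 × 1045.8 / 1000 = 5.229

5.229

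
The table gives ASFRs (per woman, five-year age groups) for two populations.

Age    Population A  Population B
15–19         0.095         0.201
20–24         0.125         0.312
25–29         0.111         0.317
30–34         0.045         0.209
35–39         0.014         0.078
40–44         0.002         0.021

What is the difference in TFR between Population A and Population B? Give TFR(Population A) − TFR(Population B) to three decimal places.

Population A:
  Sum of ASFRs = 0.095 + 0.125 + 0.111 + 0.045 + 0.014 + 0.002 = 0.392
  TFR = 5 × 0.392 = 1.96
Population B:
  Sum of ASFRs = 0.201 + 0.312 + 0.317 + 0.209 + 0.078 + 0.021 = 1.138
  TFR = 5 × 1.138 = 5.69
Difference = 1.96 − 5.69 = -3.73

-3.730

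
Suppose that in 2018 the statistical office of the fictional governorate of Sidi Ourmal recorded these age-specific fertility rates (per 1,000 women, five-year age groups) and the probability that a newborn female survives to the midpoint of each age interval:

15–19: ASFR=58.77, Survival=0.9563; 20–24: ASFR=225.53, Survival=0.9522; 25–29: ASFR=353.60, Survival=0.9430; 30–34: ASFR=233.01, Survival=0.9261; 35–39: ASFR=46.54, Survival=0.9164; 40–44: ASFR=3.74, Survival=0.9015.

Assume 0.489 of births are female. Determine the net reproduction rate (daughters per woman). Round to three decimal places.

Proportion female at birth = 0.489.
Survival-weighted fertility by age (5·fₓ·Sₓ):
  15–19: 5 × 58.77/1000 × 0.9563 = 0.28101
  20–24: 5 × 225.53/1000 × 0.9522 = 1.07375
  25–29: 5 × 353.60/1000 × 0.9430 = 1.66722
  30–34: 5 × 233.01/1000 × 0.9261 = 1.07895
  35–39: 5 × 46.54/1000 × 0.9164 = 0.21325
  40–44: 5 × 3.74/1000 × 0.9015 = 0.01686
Sum = 4.33104
NRR = 0.489 × 4.33104 = 2.11788

2.118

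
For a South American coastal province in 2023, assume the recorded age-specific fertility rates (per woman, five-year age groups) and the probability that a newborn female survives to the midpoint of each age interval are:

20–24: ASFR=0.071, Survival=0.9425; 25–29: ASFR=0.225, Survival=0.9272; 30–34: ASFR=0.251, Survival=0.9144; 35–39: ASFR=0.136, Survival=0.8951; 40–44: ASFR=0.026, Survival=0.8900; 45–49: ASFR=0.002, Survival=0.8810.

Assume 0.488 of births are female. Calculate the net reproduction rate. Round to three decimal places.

Proportion female at birth = 0.488.
Each age group contributes 5 × ASFR × survival:
  20–24: 5 × 0.071 × 0.9425 = 0.33459
  25–29: 5 × 0.225 × 0.9272 = 1.04310
  30–34: 5 × 0.251 × 0.9144 = 1.14757
  35–39: 5 × 0.136 × 0.8951 = 0.60867
  40–44: 5 × 0.026 × 0.8900 = 0.11570
  45–49: 5 × 0.002 × 0.8810 = 0.00881
Sum = 3.25844
NRR = 0.488 × 3.25844 = 1.59012
NRR > 1, so each generation more than replaces itself.

1.590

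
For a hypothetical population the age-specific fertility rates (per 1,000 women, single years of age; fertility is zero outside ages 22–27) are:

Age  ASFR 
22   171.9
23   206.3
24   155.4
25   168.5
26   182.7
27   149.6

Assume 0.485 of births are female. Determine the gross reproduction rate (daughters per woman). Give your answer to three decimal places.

0.502

Proportion female at birth = 0.485.
Sum of ASFRs = 171.9 + 206.3 + 155.4 + 168.5 + 182.7 + 149.6 = 1034.4
TFR = 1034.4 / 1000 = 1.0344
GRR = 0.485 × 1.0344 = 0.50168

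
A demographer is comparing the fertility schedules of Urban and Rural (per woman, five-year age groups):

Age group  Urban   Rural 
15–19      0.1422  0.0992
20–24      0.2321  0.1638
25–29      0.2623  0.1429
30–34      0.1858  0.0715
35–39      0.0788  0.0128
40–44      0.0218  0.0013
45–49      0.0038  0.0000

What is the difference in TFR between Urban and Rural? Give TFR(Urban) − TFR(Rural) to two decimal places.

Urban:
  Sum of ASFRs = 0.1422 + 0.2321 + 0.2623 + 0.1858 + 0.0788 + 0.0218 + 0.0038 = 0.9268
  TFR = 5 × 0.9268 = 4.634
Rural:
  Sum of ASFRs = 0.0992 + 0.1638 + 0.1429 + 0.0715 + 0.0128 + 0.0013 + 0.0000 = 0.4915
  TFR = 5 × 0.4915 = 2.4575
Difference = 4.634 − 2.4575 = 2.1765

2.18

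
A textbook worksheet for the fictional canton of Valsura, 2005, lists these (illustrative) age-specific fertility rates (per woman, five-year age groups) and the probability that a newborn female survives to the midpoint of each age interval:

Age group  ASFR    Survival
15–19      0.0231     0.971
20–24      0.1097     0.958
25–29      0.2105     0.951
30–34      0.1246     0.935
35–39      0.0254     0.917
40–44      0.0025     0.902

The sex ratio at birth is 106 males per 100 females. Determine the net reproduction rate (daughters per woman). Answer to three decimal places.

1.140

Proportion female at birth = 100 / (100 + 106) = 0.48544.
Per-age-group product (5 × ASFR × survival probability):
  15–19: 5 × 0.0231 × 0.971 = 0.11215
  20–24: 5 × 0.1097 × 0.958 = 0.52546
  25–29: 5 × 0.2105 × 0.951 = 1.00093
  30–34: 5 × 0.1246 × 0.935 = 0.58251
  35–39: 5 × 0.0254 × 0.917 = 0.11646
  40–44: 5 × 0.0025 × 0.902 = 0.01128
Sum = 2.34879
NRR = 0.48544 × 2.34879 = 1.14020
An NRR exceeding 1 indicates intrinsic growth under these rates.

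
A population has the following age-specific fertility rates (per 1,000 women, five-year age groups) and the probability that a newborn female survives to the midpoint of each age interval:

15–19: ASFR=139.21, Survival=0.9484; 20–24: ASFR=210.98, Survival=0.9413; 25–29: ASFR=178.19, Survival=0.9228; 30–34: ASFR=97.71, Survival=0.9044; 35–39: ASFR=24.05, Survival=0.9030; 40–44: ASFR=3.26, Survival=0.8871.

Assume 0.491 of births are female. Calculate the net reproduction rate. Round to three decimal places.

1.493

Proportion female at birth = 0.491.
Per-age-group product (5 × ASFR × survival probability):
  15–19: 5 × 139.21/1000 × 0.9484 = 0.66013
  20–24: 5 × 210.98/1000 × 0.9413 = 0.99298
  25–29: 5 × 178.19/1000 × 0.9228 = 0.82217
  30–34: 5 × 97.71/1000 × 0.9044 = 0.44184
  35–39: 5 × 24.05/1000 × 0.9030 = 0.10859
  40–44: 5 × 3.26/1000 × 0.8871 = 0.01446
Sum = 3.04017
NRR = 0.491 × 3.04017 = 1.49272
An NRR exceeding 1 indicates intrinsic growth under these rates.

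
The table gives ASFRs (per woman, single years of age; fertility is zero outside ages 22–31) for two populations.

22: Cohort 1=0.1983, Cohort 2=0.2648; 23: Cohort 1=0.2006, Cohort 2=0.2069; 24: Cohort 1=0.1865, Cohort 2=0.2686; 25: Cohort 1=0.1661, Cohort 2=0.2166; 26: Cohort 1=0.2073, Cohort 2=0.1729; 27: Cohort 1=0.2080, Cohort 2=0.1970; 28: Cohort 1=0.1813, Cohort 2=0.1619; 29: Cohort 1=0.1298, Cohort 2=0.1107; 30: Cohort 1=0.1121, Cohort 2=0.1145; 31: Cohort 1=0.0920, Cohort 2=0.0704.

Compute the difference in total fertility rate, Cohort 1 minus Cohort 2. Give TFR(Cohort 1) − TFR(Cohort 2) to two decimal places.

Cohort 1:
  Sum of ASFRs = 0.1983 + 0.2006 + 0.1865 + 0.1661 + 0.2073 + 0.2080 + 0.1813 + 0.1298 + 0.1121 + 0.0920 = 1.6820
  TFR = 1.682
Cohort 2:
  Sum of ASFRs = 0.2648 + 0.2069 + 0.2686 + 0.2166 + 0.1729 + 0.1970 + 0.1619 + 0.1107 + 0.1145 + 0.0704 = 1.7843
  TFR = 1.7843
Difference = 1.682 − 1.7843 = -0.1023

-0.10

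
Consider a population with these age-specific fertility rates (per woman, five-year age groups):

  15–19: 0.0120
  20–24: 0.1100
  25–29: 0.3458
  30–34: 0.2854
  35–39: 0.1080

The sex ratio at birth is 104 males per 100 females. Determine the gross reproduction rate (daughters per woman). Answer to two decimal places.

2.11

Proportion female at birth = 100 / (100 + 104) = 0.49020.
Sum of ASFRs = 0.0120 + 0.1100 + 0.3458 + 0.2854 + 0.1080 = 0.8612
TFR = 5 × 0.8612 = 4.306
GRR = 0.49020 × 4.306 = 2.11080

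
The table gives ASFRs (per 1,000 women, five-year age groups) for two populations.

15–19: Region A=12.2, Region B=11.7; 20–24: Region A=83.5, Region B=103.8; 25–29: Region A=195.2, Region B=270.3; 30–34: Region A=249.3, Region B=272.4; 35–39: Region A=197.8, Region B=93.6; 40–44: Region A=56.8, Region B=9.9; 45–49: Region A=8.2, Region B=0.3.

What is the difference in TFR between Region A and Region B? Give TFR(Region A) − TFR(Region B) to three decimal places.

0.205

Region A:
  Sum of ASFRs = 12.2 + 83.5 + 195.2 + 249.3 + 197.8 + 56.8 + 8.2 = 803.0
  TFR = 5 × 803.0 / 1000 = 4.015
Region B:
  Sum of ASFRs = 11.7 + 103.8 + 270.3 + 272.4 + 93.6 + 9.9 + 0.3 = 762.0
  TFR = 5 × 762.0 / 1000 = 3.81
Difference = 4.015 − 3.81 = 0.205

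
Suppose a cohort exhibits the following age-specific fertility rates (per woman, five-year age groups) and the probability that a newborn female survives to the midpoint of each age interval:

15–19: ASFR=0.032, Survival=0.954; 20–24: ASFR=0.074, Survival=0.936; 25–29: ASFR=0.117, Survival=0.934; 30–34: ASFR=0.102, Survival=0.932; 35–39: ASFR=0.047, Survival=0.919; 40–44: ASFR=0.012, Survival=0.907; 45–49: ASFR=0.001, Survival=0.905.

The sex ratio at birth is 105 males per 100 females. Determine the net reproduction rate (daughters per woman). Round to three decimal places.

0.876

Proportion female at birth = 100 / (100 + 105) = 0.48780.
Per-age-group product (5 × ASFR × survival probability):
  15–19: 5 × 0.032 × 0.954 = 0.15264
  20–24: 5 × 0.074 × 0.936 = 0.34632
  25–29: 5 × 0.117 × 0.934 = 0.54639
  30–34: 5 × 0.102 × 0.932 = 0.47532
  35–39: 5 × 0.047 × 0.919 = 0.21597
  40–44: 5 × 0.012 × 0.907 = 0.05442
  45–49: 5 × 0.001 × 0.905 = 0.00453
Sum = 1.79559
NRR = 0.48780 × 1.79559 = 0.87589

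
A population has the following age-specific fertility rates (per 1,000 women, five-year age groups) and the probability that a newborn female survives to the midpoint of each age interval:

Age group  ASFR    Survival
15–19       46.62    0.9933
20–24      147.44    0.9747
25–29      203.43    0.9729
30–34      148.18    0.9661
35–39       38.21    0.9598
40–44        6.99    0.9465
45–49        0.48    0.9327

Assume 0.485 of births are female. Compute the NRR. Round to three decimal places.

1.394

Proportion female at birth = 0.485.
Per-age-group product (5 × ASFR × survival probability):
  15–19: 5 × 46.62/1000 × 0.9933 = 0.23154
  20–24: 5 × 147.44/1000 × 0.9747 = 0.71855
  25–29: 5 × 203.43/1000 × 0.9729 = 0.98959
  30–34: 5 × 148.18/1000 × 0.9661 = 0.71578
  35–39: 5 × 38.21/1000 × 0.9598 = 0.18337
  40–44: 5 × 6.99/1000 × 0.9465 = 0.03308
  45–49: 5 × 0.48/1000 × 0.9327 = 0.00224
Sum = 2.87415
NRR = 0.485 × 2.87415 = 1.39396
With NRR above 1 the population is above replacement fertility.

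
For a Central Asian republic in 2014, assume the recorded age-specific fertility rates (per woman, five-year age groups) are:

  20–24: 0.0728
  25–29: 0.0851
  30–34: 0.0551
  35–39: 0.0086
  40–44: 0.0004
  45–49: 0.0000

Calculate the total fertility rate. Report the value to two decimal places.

1.11

Sum of ASFRs = 0.0728 + 0.0851 + 0.0551 + 0.0086 + 0.0004 + 0.0000 = 0.2220
TFR = 5 × 0.2220 = 1.11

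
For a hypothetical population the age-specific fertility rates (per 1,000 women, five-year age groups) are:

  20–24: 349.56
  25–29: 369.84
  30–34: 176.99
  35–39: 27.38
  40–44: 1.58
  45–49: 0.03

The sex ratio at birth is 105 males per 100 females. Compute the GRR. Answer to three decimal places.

2.257

Proportion female at birth = 100 / (100 + 105) = 0.48780.
Sum of ASFRs = 349.56 + 369.84 + 176.99 + 27.38 + 1.58 + 0.03 = 925.38
TFR = 5 × 925.38 / 1000 = 4.6269
GRR = 0.48780 × 4.6269 = 2.25700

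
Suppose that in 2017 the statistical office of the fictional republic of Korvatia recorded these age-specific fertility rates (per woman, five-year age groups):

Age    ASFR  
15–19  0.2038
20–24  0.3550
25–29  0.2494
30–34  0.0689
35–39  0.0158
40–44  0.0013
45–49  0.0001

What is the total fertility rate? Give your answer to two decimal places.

4.47

Sum of ASFRs = 0.2038 + 0.3550 + 0.2494 + 0.0689 + 0.0158 + 0.0013 + 0.0001 = 0.8943
TFR = 5 × 0.8943 = 4.4715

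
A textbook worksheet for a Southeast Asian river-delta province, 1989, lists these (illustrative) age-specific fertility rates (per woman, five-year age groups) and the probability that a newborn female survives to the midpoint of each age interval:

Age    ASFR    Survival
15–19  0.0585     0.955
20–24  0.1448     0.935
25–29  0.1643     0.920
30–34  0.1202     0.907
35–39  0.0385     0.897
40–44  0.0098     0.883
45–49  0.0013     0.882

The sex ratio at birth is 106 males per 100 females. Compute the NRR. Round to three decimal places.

1.203

Proportion female at birth = 100 / (100 + 106) = 0.48544.
Weighting each age-specific rate by interval width and survival:
  15–19: 5 × 0.0585 × 0.955 = 0.27934
  20–24: 5 × 0.1448 × 0.935 = 0.67694
  25–29: 5 × 0.1643 × 0.920 = 0.75578
  30–34: 5 × 0.1202 × 0.907 = 0.54511
  35–39: 5 × 0.0385 × 0.897 = 0.17267
  40–44: 5 × 0.0098 × 0.883 = 0.04327
  45–49: 5 × 0.0013 × 0.882 = 0.00573
Sum = 2.47884
NRR = 0.48544 × 2.47884 = 1.20333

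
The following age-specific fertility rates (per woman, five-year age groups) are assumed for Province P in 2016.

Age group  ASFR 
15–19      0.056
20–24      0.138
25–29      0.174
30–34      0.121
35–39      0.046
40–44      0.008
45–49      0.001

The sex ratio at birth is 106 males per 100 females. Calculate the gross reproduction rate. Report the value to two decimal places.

1.32

Proportion female at birth = 100 / (100 + 106) = 0.48544.
Sum of ASFRs = 0.056 + 0.138 + 0.174 + 0.121 + 0.046 + 0.008 + 0.001 = 0.544
TFR = 5 × 0.544 = 2.72
GRR = 0.48544 × 2.72 = 1.32040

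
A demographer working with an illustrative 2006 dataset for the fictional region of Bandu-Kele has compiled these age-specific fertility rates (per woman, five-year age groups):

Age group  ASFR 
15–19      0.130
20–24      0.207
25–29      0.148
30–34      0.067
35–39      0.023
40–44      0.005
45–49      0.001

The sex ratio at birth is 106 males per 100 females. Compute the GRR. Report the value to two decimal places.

Proportion female at birth = 100 / (100 + 106) = 0.48544.
Sum of ASFRs = 0.130 + 0.207 + 0.148 + 0.067 + 0.023 + 0.005 + 0.001 = 0.581
TFR = 5 × 0.581 = 2.905
GRR = 0.48544 × 2.905 = 1.41020

1.41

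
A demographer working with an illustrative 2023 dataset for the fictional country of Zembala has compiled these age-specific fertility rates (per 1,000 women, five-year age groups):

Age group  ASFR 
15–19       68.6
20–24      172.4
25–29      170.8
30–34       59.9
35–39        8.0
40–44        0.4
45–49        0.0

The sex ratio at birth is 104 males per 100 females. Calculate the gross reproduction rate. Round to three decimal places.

Proportion female at birth = 100 / (100 + 104) = 0.49020.
Sum of ASFRs = 68.6 + 172.4 + 170.8 + 59.9 + 8.0 + 0.4 + 0.0 = 480.1
TFR = 5 × 480.1 / 1000 = 2.4005
GRR = 0.49020 × 2.4005 = 1.17673

1.177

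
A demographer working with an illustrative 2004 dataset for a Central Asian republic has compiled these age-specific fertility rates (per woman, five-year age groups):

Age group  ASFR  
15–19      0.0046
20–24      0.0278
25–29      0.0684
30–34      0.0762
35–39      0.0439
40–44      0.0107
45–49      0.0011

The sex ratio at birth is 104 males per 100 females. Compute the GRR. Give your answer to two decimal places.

0.57

Proportion female at birth = 100 / (100 + 104) = 0.49020.
Sum of ASFRs = 0.0046 + 0.0278 + 0.0684 + 0.0762 + 0.0439 + 0.0107 + 0.0011 = 0.2327
TFR = 5 × 0.2327 = 1.1635
GRR = 0.49020 × 1.1635 = 0.57035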